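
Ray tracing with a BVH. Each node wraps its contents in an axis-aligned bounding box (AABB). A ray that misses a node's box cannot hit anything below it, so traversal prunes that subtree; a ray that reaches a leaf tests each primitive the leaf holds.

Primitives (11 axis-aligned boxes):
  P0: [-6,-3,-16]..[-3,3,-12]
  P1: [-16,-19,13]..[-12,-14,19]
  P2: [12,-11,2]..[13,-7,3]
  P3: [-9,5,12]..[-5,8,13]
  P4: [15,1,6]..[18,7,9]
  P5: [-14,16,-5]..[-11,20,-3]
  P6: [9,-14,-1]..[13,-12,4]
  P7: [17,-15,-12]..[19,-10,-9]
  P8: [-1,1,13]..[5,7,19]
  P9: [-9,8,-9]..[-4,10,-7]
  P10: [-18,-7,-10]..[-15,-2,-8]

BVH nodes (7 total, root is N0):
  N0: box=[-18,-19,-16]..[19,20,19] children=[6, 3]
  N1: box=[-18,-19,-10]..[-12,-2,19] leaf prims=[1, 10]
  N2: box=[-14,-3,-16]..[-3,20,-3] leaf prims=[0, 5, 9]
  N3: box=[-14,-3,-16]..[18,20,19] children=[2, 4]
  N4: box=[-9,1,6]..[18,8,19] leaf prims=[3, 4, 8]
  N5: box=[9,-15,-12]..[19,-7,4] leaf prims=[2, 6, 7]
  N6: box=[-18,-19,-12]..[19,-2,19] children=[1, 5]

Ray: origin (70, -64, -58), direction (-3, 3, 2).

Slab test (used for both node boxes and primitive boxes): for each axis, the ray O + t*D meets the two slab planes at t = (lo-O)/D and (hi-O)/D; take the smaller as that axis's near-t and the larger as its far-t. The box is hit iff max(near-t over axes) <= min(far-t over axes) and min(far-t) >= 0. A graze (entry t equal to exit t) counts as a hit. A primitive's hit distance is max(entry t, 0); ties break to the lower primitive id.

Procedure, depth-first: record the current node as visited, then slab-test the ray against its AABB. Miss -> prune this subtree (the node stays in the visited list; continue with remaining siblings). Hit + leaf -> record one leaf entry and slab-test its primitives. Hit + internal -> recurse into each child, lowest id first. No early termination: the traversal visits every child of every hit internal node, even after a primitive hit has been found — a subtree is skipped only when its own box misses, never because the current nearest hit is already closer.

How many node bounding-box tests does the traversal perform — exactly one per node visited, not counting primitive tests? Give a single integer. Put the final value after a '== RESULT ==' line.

Walk:
N0 x:[17,88/3] y:[15,28] z:[21,77/2] -> hit [21,28], descend [3, 6]
  N3 x:[52/3,28] y:[61/3,28] z:[21,77/2] -> hit [21,28], descend [2, 4]
    N2 x:[73/3,28] y:[61/3,28] z:[21,55/2] -> hit [73/3,55/2] leaf, test {P0(miss), P5@t=27, P9@t=74/3}
    N4 x:[52/3,79/3] y:[65/3,24] z:[32,77/2] -> miss, prune
  N6 x:[17,88/3] y:[15,62/3] z:[23,77/2] -> miss, prune

Visited [0, 3, 2, 4, 6]. Tests: 5 box, 1 leaf. Nearest: P9.

== RESULT ==
5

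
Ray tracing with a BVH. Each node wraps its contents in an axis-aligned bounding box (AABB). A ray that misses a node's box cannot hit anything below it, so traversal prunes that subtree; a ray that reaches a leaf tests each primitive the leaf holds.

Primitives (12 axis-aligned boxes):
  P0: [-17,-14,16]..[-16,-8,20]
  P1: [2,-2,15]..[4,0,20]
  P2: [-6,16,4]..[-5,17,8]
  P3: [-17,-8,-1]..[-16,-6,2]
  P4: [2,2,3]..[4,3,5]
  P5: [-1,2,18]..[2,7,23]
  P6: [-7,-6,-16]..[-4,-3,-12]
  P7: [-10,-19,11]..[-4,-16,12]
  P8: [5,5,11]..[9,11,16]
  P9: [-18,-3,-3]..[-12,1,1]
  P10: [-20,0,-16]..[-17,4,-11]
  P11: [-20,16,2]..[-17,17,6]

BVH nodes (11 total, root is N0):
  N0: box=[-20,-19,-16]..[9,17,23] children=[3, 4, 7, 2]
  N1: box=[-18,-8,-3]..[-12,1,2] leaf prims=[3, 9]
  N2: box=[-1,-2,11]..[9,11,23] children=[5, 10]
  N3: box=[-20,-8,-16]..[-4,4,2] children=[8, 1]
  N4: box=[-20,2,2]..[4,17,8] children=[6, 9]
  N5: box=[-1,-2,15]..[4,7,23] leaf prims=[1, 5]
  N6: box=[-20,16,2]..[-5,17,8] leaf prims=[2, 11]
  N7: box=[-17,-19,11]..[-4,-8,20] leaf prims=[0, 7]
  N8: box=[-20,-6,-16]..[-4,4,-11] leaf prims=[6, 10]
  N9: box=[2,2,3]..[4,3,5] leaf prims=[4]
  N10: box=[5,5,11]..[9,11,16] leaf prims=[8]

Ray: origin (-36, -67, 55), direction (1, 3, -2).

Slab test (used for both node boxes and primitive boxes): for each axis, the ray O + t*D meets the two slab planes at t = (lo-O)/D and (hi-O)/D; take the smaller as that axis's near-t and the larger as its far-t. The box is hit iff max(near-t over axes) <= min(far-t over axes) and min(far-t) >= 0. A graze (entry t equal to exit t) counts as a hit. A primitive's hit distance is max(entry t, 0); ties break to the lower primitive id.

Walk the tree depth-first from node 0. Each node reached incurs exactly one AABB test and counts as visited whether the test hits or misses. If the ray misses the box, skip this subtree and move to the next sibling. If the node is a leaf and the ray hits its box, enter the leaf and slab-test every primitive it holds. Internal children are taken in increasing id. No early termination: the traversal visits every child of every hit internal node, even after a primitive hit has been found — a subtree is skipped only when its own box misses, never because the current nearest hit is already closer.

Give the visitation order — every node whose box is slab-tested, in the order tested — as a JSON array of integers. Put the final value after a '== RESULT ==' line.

Walk:
N0 x:[16,45] y:[16,28] z:[16,71/2] -> hit [16,28], descend [2, 3, 4, 7]
  N2 x:[35,45] y:[65/3,26] z:[16,22] -> miss, prune
  N3 x:[16,32] y:[59/3,71/3] z:[53/2,71/2] -> miss, prune
  N4 x:[16,40] y:[23,28] z:[47/2,53/2] -> hit [47/2,53/2], descend [6, 9]
    N6 x:[16,31] y:[83/3,28] z:[47/2,53/2] -> miss, prune
    N9 x:[38,40] y:[23,70/3] z:[25,26] -> miss, prune
  N7 x:[19,32] y:[16,59/3] z:[35/2,22] -> hit [19,59/3] leaf, test {P0@t=19, P7(miss)}

7 AABB tests over nodes [0, 2, 3, 4, 6, 9, 7]; 1 leaf entered; closest P0.

== RESULT ==
[0, 2, 3, 4, 6, 9, 7]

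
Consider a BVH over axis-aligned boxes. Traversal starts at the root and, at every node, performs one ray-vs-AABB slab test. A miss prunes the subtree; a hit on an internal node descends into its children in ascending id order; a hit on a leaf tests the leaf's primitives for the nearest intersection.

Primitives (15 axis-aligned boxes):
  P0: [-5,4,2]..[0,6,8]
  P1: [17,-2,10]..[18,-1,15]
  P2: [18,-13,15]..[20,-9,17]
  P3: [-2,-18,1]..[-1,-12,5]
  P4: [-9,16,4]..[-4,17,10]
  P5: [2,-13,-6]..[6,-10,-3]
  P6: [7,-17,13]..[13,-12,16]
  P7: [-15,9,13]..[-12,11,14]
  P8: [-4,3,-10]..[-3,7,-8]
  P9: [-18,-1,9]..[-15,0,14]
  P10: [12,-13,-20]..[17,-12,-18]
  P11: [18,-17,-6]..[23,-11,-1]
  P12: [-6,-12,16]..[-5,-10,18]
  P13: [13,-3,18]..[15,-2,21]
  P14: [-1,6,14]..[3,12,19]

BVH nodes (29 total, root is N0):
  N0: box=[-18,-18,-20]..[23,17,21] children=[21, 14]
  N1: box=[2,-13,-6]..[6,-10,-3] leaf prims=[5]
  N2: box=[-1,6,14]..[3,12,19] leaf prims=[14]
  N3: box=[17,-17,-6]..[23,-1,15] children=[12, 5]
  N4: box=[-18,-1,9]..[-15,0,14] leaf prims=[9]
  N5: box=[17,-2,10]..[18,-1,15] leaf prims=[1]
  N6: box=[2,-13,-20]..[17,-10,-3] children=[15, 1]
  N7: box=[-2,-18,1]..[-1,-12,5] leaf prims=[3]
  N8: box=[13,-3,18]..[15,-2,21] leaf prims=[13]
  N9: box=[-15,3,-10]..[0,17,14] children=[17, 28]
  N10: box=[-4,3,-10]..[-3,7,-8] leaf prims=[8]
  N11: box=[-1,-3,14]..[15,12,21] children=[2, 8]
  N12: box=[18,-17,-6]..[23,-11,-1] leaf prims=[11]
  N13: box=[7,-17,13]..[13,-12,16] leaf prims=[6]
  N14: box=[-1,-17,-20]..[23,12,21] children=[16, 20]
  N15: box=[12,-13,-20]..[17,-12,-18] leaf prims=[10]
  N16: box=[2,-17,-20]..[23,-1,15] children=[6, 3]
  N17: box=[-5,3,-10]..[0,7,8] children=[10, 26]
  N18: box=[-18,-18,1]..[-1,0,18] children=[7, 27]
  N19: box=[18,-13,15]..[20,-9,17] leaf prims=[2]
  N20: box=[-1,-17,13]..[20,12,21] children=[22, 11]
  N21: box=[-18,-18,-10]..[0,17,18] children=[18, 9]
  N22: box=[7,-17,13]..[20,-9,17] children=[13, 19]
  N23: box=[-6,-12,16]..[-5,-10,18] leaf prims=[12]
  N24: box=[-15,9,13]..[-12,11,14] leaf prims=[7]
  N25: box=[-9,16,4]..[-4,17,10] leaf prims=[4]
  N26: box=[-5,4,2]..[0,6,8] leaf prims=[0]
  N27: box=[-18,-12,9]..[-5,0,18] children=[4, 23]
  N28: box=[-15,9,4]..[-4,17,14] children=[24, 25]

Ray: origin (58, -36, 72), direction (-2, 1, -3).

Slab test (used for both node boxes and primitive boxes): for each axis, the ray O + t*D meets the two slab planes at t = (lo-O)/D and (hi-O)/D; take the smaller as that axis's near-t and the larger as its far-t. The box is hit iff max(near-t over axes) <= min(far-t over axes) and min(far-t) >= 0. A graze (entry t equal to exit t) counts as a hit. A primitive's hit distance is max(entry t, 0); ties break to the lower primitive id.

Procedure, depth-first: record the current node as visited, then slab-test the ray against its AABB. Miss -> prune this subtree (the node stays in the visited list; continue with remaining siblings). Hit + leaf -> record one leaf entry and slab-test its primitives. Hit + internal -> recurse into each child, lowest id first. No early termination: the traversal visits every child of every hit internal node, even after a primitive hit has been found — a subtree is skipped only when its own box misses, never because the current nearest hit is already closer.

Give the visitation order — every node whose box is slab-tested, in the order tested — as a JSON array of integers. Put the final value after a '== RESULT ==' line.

Trace the traversal:
N0 x:[35/2,38] y:[18,53] z:[17,92/3] -> hit [18,92/3], descend [14, 21]
  N14 x:[35/2,59/2] y:[19,48] z:[17,92/3] -> hit [19,59/2], descend [16, 20]
    N16 x:[35/2,28] y:[19,35] z:[19,92/3] -> hit [19,28], descend [3, 6]
      N3 x:[35/2,41/2] y:[19,35] z:[19,26] -> hit [19,41/2], descend [5, 12]
        N5 x:[20,41/2] y:[34,35] z:[19,62/3] -> miss, prune
        N12 x:[35/2,20] y:[19,25] z:[73/3,26] -> miss, prune
      N6 x:[41/2,28] y:[23,26] z:[25,92/3] -> hit [25,26], descend [1, 15]
        N1 x:[26,28] y:[23,26] z:[25,26] -> hit [26,26] leaf, test {P5@t=26}
        N15 x:[41/2,23] y:[23,24] z:[30,92/3] -> miss, prune
    N20 x:[19,59/2] y:[19,48] z:[17,59/3] -> hit [19,59/3], descend [11, 22]
      N11 x:[43/2,59/2] y:[33,48] z:[17,58/3] -> miss, prune
      N22 x:[19,51/2] y:[19,27] z:[55/3,59/3] -> hit [19,59/3], descend [13, 19]
        N13 x:[45/2,51/2] y:[19,24] z:[56/3,59/3] -> miss, prune
        N19 x:[19,20] y:[23,27] z:[55/3,19] -> miss, prune
  N21 x:[29,38] y:[18,53] z:[18,82/3] -> miss, prune

order=[0, 14, 16, 3, 5, 12, 6, 1, 15, 20, 11, 22, 13, 19, 21]  |boxes|=15  |leaves|=1  hit=P5

== RESULT ==
[0, 14, 16, 3, 5, 12, 6, 1, 15, 20, 11, 22, 13, 19, 21]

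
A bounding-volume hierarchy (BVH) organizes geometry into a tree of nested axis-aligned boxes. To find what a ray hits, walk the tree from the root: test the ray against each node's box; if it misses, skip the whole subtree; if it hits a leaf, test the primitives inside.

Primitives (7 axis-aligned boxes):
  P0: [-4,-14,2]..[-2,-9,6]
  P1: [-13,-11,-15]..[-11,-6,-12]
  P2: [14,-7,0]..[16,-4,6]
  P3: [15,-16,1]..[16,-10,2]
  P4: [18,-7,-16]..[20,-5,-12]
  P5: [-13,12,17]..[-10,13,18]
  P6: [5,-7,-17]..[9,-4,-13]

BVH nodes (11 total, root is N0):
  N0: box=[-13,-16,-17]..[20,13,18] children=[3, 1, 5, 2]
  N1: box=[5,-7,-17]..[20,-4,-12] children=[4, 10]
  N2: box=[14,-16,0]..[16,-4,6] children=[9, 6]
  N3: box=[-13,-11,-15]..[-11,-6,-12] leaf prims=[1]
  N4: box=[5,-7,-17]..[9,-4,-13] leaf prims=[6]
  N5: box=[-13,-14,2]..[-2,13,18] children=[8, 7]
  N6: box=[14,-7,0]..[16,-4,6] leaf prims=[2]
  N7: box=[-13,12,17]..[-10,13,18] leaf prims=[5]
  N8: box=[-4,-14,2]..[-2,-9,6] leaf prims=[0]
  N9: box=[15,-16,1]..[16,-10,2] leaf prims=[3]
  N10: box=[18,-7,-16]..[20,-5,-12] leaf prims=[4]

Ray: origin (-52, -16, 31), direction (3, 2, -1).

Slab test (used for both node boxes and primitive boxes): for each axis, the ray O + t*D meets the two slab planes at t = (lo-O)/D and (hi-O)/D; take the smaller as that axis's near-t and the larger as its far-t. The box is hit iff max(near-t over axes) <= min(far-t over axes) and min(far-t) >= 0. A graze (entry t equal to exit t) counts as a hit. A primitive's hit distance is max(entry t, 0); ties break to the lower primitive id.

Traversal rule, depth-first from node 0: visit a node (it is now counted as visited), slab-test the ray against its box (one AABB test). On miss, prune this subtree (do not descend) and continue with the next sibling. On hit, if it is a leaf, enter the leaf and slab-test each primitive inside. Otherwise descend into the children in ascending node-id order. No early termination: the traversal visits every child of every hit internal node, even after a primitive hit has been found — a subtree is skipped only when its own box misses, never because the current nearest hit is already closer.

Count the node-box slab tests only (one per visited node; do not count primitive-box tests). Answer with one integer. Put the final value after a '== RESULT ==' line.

Walk:
N0 x:[13,24] y:[0,29/2] z:[13,48] -> hit [13,29/2], descend [1, 2, 3, 5]
  N1 x:[19,24] y:[9/2,6] z:[43,48] -> miss, prune
  N2 x:[22,68/3] y:[0,6] z:[25,31] -> miss, prune
  N3 x:[13,41/3] y:[5/2,5] z:[43,46] -> miss, prune
  N5 x:[13,50/3] y:[1,29/2] z:[13,29] -> hit [13,29/2], descend [7, 8]
    N7 x:[13,14] y:[14,29/2] z:[13,14] -> hit [14,14] leaf, test {P5@t=14}
    N8 x:[16,50/3] y:[1,7/2] z:[25,29] -> miss, prune

order=[0, 1, 2, 3, 5, 7, 8]  |boxes|=7  |leaves|=1  hit=P5

== RESULT ==
7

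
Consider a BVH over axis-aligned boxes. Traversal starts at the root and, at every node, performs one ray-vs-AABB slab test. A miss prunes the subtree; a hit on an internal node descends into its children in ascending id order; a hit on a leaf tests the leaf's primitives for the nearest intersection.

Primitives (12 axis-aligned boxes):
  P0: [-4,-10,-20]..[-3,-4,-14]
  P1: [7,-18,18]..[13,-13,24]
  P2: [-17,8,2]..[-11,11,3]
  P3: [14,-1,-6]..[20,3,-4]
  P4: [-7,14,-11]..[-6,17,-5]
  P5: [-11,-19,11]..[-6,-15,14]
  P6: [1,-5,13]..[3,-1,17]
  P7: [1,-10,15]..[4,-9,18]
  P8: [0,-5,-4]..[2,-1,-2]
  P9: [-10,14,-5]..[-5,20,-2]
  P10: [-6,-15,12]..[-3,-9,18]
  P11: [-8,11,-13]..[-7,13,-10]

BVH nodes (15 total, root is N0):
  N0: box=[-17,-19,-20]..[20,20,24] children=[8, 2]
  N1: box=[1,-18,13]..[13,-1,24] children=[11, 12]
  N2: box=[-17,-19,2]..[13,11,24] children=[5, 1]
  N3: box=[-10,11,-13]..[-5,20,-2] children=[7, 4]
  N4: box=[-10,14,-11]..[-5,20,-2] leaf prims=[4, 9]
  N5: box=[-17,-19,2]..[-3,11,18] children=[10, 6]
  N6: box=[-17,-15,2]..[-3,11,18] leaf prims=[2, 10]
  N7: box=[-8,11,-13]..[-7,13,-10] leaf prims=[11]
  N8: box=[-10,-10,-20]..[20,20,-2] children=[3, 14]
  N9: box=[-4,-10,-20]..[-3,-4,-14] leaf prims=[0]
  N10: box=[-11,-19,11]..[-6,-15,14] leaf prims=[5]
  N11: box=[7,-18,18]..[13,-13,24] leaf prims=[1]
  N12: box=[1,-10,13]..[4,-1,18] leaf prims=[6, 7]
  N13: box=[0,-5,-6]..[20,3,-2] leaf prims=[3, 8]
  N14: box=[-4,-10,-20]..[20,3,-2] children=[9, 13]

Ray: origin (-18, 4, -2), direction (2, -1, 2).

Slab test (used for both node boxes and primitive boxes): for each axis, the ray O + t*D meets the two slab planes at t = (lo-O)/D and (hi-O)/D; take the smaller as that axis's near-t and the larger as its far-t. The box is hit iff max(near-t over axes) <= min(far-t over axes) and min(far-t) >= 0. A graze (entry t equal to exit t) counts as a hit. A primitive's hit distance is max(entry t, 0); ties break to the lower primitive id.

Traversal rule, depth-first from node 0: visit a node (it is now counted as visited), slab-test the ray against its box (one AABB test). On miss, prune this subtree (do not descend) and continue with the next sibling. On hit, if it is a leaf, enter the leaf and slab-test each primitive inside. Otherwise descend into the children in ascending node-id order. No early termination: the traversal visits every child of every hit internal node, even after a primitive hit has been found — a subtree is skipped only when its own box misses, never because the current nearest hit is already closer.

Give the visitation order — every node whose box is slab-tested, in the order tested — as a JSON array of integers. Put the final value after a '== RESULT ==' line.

Traverse from the root:
N0 x:[1/2,19] y:[-16,23] z:[-9,13] -> hit [1/2,13], descend [2, 8]
  N2 x:[1/2,31/2] y:[-7,23] z:[2,13] -> hit [2,13], descend [1, 5]
    N1 x:[19/2,31/2] y:[5,22] z:[15/2,13] -> hit [19/2,13], descend [11, 12]
      N11 x:[25/2,31/2] y:[17,22] z:[10,13] -> miss, prune
      N12 x:[19/2,11] y:[5,14] z:[15/2,10] -> hit [19/2,10] leaf, test {P6(miss), P7(miss)}
    N5 x:[1/2,15/2] y:[-7,23] z:[2,10] -> hit [2,15/2], descend [6, 10]
      N6 x:[1/2,15/2] y:[-7,19] z:[2,10] -> hit [2,15/2] leaf, test {P2(miss), P10(miss)}
      N10 x:[7/2,6] y:[19,23] z:[13/2,8] -> miss, prune
  N8 x:[4,19] y:[-16,14] z:[-9,0] -> miss, prune

9 AABB tests over nodes [0, 2, 1, 11, 12, 5, 6, 10, 8]; 2 leaves entered; closest miss.

== RESULT ==
[0, 2, 1, 11, 12, 5, 6, 10, 8]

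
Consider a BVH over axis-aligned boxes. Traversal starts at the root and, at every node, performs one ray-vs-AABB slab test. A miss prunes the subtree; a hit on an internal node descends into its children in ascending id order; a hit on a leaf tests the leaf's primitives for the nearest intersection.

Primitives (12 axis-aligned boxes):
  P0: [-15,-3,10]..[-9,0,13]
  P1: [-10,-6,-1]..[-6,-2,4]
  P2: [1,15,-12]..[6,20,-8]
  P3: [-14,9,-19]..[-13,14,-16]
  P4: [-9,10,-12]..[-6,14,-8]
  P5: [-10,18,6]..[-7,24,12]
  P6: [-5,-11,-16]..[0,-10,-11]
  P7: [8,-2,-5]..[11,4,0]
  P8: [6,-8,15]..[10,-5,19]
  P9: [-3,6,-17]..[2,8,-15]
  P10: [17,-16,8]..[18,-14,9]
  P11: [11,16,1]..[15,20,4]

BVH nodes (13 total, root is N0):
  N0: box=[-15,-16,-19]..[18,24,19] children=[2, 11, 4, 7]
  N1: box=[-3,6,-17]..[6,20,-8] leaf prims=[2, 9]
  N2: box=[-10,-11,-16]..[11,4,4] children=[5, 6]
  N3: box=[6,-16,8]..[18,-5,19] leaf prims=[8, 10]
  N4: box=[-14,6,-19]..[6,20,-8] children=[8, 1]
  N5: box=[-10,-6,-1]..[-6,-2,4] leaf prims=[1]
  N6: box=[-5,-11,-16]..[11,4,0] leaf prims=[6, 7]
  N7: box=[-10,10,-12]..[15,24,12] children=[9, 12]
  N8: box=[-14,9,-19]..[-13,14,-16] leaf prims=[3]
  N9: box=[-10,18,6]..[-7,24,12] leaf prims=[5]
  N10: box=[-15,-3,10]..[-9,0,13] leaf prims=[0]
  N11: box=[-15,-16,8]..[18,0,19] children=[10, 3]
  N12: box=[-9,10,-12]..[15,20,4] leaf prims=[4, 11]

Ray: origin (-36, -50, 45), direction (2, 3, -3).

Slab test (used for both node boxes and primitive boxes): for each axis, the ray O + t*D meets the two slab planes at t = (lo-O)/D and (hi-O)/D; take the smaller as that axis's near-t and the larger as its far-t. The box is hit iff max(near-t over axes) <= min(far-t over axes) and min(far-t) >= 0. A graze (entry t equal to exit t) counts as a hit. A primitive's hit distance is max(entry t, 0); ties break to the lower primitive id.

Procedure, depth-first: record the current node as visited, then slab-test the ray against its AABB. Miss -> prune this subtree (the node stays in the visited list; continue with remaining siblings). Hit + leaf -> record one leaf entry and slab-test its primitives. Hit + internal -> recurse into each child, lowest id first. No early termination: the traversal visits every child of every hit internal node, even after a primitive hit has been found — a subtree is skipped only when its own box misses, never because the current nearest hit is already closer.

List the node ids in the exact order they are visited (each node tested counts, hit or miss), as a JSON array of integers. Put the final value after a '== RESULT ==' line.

Walk:
N0 x:[21/2,27] y:[34/3,74/3] z:[26/3,64/3] -> hit [34/3,64/3], descend [2, 4, 7, 11]
  N2 x:[13,47/2] y:[13,18] z:[41/3,61/3] -> hit [41/3,18], descend [5, 6]
    N5 x:[13,15] y:[44/3,16] z:[41/3,46/3] -> hit [44/3,15] leaf, test {P1@t=44/3}
    N6 x:[31/2,47/2] y:[13,18] z:[15,61/3] -> hit [31/2,18] leaf, test {P6(miss), P7(miss)}
  N4 x:[11,21] y:[56/3,70/3] z:[53/3,64/3] -> hit [56/3,21], descend [1, 8]
    N1 x:[33/2,21] y:[56/3,70/3] z:[53/3,62/3] -> hit [56/3,62/3] leaf, test {P2(miss), P9(miss)}
    N8 x:[11,23/2] y:[59/3,64/3] z:[61/3,64/3] -> miss, prune
  N7 x:[13,51/2] y:[20,74/3] z:[11,19] -> miss, prune
  N11 x:[21/2,27] y:[34/3,50/3] z:[26/3,37/3] -> hit [34/3,37/3], descend [3, 10]
    N3 x:[21,27] y:[34/3,15] z:[26/3,37/3] -> miss, prune
    N10 x:[21/2,27/2] y:[47/3,50/3] z:[32/3,35/3] -> miss, prune

Visited [0, 2, 5, 6, 4, 1, 8, 7, 11, 3, 10]. Tests: 11 box, 3 leaf. Nearest: P1.

== RESULT ==
[0, 2, 5, 6, 4, 1, 8, 7, 11, 3, 10]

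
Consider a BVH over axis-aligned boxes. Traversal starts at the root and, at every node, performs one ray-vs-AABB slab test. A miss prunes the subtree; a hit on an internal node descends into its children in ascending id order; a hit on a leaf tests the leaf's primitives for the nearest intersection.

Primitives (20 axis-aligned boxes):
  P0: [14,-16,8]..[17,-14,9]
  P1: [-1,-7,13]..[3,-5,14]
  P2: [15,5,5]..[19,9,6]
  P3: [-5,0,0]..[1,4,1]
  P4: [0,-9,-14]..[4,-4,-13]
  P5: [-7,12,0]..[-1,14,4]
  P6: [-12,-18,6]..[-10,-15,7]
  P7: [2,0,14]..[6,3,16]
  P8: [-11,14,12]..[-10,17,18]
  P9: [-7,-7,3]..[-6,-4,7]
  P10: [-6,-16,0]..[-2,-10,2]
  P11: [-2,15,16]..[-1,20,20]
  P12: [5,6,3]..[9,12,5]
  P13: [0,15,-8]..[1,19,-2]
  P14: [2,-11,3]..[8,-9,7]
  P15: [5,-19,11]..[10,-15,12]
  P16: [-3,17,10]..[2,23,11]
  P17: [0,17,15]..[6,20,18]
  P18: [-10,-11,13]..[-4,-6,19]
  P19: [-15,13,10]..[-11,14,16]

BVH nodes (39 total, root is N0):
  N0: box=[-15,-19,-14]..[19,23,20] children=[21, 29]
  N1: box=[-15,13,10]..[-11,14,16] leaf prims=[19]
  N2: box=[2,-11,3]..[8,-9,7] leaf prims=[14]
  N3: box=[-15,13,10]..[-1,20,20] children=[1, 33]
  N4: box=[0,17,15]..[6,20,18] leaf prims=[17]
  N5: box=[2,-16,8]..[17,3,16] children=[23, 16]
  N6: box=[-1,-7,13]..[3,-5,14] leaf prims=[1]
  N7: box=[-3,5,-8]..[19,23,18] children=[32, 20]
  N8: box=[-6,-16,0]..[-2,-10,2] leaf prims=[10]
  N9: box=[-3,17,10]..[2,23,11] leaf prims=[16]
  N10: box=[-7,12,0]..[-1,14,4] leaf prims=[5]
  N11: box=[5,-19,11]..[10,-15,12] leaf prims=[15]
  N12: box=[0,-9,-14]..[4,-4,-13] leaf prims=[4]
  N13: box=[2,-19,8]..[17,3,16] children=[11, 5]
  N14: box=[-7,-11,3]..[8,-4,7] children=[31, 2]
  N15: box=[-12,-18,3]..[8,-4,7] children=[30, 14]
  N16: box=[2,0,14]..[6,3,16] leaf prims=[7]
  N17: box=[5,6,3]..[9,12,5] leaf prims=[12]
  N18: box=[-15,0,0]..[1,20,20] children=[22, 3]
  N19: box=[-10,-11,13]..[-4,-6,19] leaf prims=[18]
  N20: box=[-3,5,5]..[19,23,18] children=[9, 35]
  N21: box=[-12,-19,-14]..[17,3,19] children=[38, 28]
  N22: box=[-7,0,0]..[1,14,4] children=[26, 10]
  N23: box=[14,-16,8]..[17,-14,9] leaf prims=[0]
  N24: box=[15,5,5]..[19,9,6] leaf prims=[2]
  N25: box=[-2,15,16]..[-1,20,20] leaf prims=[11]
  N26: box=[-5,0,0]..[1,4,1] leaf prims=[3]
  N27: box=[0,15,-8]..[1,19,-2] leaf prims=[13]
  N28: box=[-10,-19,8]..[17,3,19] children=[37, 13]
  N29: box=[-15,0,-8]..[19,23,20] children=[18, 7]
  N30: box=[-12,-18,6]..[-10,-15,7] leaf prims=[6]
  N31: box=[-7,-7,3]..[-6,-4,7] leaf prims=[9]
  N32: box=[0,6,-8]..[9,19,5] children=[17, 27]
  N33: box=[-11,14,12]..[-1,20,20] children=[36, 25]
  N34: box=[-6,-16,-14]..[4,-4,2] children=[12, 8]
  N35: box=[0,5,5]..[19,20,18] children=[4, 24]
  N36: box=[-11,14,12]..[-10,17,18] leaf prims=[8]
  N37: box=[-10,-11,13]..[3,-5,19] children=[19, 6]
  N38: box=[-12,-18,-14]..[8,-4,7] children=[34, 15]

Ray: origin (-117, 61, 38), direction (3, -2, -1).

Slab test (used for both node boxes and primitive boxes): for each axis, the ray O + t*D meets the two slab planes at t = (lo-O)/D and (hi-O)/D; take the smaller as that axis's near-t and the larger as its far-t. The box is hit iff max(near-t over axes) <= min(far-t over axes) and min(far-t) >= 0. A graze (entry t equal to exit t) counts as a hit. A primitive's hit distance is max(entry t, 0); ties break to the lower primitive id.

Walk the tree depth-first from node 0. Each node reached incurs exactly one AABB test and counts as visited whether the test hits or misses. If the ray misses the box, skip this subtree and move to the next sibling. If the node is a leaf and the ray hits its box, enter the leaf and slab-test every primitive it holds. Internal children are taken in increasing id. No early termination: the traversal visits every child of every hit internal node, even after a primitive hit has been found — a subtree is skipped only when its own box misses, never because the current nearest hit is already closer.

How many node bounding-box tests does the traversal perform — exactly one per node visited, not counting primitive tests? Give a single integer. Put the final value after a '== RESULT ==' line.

Trace the traversal:
N0 x:[34,136/3] y:[19,40] z:[18,52] -> hit [34,40], descend [21, 29]
  N21 x:[35,134/3] y:[29,40] z:[19,52] -> hit [35,40], descend [28, 38]
    N28 x:[107/3,134/3] y:[29,40] z:[19,30] -> miss, prune
    N38 x:[35,125/3] y:[65/2,79/2] z:[31,52] -> hit [35,79/2], descend [15, 34]
      N15 x:[35,125/3] y:[65/2,79/2] z:[31,35] -> hit [35,35], descend [14, 30]
        N14 x:[110/3,125/3] y:[65/2,36] z:[31,35] -> miss, prune
        N30 x:[35,107/3] y:[38,79/2] z:[31,32] -> miss, prune
      N34 x:[37,121/3] y:[65/2,77/2] z:[36,52] -> hit [37,77/2], descend [8, 12]
        N8 x:[37,115/3] y:[71/2,77/2] z:[36,38] -> hit [37,38] leaf, test {P10@t=37}
        N12 x:[39,121/3] y:[65/2,35] z:[51,52] -> miss, prune
  N29 x:[34,136/3] y:[19,61/2] z:[18,46] -> miss, prune

Visited [0, 21, 28, 38, 15, 14, 30, 34, 8, 12, 29]. Tests: 11 box, 1 leaf. Nearest: P10.

== RESULT ==
11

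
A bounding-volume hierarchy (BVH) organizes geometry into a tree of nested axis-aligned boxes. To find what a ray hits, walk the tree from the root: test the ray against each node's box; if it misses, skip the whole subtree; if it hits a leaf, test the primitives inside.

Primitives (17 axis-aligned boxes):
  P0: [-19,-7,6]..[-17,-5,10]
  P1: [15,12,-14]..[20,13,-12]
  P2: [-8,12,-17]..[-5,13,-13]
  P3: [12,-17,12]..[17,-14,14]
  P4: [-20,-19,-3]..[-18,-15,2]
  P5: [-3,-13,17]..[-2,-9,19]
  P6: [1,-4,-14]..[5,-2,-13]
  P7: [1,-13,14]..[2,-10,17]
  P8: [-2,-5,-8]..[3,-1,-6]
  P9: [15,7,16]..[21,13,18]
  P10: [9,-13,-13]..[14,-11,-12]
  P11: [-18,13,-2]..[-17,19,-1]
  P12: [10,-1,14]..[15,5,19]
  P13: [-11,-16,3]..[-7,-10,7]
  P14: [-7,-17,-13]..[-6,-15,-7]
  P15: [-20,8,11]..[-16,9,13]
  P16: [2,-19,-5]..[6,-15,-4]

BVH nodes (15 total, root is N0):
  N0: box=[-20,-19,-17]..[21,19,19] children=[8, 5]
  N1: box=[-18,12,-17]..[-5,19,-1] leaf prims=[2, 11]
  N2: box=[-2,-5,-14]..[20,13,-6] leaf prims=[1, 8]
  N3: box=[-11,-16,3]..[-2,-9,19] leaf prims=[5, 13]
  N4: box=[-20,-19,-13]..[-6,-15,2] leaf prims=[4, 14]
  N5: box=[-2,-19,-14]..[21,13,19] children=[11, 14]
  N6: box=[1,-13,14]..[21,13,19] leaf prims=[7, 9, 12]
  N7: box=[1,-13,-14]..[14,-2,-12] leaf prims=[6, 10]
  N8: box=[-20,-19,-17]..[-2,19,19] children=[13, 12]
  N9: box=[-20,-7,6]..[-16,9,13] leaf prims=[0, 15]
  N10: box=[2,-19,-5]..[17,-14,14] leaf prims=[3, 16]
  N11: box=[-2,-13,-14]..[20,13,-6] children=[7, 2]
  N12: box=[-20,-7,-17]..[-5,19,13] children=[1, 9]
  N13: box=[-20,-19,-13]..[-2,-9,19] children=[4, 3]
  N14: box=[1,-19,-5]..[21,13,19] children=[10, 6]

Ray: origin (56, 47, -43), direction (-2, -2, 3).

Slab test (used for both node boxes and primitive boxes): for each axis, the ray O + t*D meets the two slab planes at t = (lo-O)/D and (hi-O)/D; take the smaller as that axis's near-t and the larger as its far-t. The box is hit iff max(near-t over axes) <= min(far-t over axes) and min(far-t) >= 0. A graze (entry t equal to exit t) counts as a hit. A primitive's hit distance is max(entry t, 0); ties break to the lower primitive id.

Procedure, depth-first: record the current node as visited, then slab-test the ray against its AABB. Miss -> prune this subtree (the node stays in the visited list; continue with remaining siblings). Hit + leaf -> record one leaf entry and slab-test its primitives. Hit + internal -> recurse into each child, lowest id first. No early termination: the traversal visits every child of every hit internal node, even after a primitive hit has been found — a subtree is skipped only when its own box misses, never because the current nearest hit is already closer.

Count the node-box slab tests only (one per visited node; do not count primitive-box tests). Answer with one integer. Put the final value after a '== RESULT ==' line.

Walk:
N0 x:[35/2,38] y:[14,33] z:[26/3,62/3] -> hit [35/2,62/3], descend [5, 8]
  N5 x:[35/2,29] y:[17,33] z:[29/3,62/3] -> hit [35/2,62/3], descend [11, 14]
    N11 x:[18,29] y:[17,30] z:[29/3,37/3] -> miss, prune
    N14 x:[35/2,55/2] y:[17,33] z:[38/3,62/3] -> hit [35/2,62/3], descend [6, 10]
      N6 x:[35/2,55/2] y:[17,30] z:[19,62/3] -> hit [19,62/3] leaf, test {P7(miss), P9@t=59/3, P12(miss)}
      N10 x:[39/2,27] y:[61/2,33] z:[38/3,19] -> miss, prune
  N8 x:[29,38] y:[14,33] z:[26/3,62/3] -> miss, prune

Summary -> nodes [0, 5, 11, 14, 6, 10, 8]; box-tests=7; leaf-entries=1; first=P9

== RESULT ==
7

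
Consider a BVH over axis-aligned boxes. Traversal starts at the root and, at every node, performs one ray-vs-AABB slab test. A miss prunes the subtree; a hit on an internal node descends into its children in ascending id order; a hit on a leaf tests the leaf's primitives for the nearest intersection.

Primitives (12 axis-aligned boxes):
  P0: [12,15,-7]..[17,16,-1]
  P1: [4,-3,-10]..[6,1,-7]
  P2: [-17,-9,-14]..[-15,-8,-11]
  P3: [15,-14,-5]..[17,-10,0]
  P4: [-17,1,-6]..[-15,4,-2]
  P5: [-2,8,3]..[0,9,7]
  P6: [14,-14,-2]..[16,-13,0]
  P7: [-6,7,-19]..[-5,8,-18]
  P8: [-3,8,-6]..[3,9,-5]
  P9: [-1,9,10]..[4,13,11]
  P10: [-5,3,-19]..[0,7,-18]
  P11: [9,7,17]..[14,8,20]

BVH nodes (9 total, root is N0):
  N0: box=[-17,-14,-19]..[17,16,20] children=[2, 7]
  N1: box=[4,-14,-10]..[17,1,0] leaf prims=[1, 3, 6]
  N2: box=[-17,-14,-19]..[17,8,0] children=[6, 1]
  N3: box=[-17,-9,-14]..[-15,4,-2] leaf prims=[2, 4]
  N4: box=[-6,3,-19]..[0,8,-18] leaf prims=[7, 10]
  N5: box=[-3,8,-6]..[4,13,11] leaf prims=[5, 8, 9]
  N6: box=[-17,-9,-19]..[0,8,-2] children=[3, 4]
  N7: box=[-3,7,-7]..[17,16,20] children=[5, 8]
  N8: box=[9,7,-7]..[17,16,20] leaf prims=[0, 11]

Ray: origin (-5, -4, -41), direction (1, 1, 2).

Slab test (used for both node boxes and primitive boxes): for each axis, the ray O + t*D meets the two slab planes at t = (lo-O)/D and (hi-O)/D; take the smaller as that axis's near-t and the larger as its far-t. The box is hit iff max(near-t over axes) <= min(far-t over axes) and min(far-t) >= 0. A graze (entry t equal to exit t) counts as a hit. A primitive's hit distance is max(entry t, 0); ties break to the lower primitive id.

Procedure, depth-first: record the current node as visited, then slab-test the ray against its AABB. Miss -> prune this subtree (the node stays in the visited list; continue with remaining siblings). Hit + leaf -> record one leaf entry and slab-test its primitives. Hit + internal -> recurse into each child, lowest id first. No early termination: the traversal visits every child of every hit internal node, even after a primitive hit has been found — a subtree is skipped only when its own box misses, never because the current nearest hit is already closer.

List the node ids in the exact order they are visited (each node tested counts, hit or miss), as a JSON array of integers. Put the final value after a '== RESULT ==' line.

Traverse from the root:
N0 x:[-12,22] y:[-10,20] z:[11,61/2] -> hit [11,20], descend [2, 7]
  N2 x:[-12,22] y:[-10,12] z:[11,41/2] -> hit [11,12], descend [1, 6]
    N1 x:[9,22] y:[-10,5] z:[31/2,41/2] -> miss, prune
    N6 x:[-12,5] y:[-5,12] z:[11,39/2] -> miss, prune
  N7 x:[2,22] y:[11,20] z:[17,61/2] -> hit [17,20], descend [5, 8]
    N5 x:[2,9] y:[12,17] z:[35/2,26] -> miss, prune
    N8 x:[14,22] y:[11,20] z:[17,61/2] -> hit [17,20] leaf, test {P0@t=19, P11(miss)}

order=[0, 2, 1, 6, 7, 5, 8]  |boxes|=7  |leaves|=1  hit=P0

== RESULT ==
[0, 2, 1, 6, 7, 5, 8]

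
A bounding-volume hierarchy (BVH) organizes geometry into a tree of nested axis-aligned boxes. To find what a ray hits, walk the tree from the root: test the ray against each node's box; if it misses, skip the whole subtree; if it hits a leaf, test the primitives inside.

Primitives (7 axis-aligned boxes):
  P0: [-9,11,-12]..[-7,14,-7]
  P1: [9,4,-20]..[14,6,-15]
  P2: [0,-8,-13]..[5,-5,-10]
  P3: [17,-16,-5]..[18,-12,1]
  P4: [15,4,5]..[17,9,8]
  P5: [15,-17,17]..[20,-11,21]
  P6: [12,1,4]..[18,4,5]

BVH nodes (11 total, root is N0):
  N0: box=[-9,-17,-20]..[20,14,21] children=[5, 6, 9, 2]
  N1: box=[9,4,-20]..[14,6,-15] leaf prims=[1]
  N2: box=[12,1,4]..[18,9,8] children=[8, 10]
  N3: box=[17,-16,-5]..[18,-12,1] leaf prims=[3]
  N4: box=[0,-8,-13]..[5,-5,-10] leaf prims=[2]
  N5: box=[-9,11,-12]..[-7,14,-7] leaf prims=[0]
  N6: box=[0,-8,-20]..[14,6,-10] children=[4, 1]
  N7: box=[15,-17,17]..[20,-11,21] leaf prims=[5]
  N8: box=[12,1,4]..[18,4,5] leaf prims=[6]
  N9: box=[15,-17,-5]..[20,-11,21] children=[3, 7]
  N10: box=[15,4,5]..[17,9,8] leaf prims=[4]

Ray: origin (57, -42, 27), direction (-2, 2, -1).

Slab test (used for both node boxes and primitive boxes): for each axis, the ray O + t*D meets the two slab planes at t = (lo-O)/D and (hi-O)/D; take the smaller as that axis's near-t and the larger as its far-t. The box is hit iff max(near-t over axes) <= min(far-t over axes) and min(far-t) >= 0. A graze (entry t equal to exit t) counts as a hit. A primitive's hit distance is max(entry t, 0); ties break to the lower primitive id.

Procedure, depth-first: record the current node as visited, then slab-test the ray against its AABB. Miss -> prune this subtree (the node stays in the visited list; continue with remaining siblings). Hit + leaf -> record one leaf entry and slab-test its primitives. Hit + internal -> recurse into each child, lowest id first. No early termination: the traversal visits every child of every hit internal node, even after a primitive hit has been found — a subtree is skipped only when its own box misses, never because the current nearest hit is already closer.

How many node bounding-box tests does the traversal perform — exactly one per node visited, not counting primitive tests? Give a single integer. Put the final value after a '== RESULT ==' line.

Traverse from the root:
N0 x:[37/2,33] y:[25/2,28] z:[6,47] -> hit [37/2,28], descend [2, 5, 6, 9]
  N2 x:[39/2,45/2] y:[43/2,51/2] z:[19,23] -> hit [43/2,45/2], descend [8, 10]
    N8 x:[39/2,45/2] y:[43/2,23] z:[22,23] -> hit [22,45/2] leaf, test {P6@t=22}
    N10 x:[20,21] y:[23,51/2] z:[19,22] -> miss, prune
  N5 x:[32,33] y:[53/2,28] z:[34,39] -> miss, prune
  N6 x:[43/2,57/2] y:[17,24] z:[37,47] -> miss, prune
  N9 x:[37/2,21] y:[25/2,31/2] z:[6,32] -> miss, prune

Summary -> nodes [0, 2, 8, 10, 5, 6, 9]; box-tests=7; leaf-entries=1; first=P6

== RESULT ==
7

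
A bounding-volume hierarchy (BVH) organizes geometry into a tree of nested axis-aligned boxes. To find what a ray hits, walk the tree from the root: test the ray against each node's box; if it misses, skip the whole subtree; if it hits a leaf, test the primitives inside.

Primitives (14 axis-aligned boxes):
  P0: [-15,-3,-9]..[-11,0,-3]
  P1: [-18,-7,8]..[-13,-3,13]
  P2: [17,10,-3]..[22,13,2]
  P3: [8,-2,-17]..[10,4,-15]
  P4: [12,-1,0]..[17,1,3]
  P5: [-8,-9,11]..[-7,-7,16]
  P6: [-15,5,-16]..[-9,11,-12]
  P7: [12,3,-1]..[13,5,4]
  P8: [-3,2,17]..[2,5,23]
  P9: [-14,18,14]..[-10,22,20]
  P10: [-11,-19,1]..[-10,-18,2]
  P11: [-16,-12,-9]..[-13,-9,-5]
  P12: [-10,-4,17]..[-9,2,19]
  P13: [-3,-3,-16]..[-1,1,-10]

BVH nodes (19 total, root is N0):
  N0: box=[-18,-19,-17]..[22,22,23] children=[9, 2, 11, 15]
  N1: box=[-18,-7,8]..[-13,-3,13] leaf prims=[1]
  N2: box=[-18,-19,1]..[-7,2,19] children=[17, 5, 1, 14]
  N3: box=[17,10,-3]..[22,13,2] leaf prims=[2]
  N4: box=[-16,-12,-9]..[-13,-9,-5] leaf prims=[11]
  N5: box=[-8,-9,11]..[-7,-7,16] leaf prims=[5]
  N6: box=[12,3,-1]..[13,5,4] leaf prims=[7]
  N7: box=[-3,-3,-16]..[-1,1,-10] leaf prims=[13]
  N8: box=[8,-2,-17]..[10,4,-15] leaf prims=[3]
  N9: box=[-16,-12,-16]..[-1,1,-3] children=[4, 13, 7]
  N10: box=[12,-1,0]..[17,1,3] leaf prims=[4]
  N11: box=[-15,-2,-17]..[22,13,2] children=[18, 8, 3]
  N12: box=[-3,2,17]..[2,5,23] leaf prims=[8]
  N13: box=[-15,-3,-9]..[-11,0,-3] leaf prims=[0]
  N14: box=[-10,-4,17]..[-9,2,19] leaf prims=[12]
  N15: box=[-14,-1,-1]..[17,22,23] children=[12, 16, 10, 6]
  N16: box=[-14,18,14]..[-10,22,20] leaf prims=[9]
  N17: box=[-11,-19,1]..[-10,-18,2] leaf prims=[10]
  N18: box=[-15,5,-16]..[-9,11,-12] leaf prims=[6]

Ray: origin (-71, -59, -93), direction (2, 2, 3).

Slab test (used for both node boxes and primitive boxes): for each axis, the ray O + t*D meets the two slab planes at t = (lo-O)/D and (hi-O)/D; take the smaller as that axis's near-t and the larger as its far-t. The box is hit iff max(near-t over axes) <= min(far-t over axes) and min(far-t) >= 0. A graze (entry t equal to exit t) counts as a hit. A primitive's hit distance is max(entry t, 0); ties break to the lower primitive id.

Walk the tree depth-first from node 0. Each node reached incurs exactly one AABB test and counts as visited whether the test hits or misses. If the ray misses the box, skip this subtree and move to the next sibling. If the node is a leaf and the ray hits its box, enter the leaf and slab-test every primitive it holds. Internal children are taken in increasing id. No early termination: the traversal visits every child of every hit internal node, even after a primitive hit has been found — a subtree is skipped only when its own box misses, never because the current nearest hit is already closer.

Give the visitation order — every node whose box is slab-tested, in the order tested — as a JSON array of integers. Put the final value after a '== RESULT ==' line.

Walk:
N0 x:[53/2,93/2] y:[20,81/2] z:[76/3,116/3] -> hit [53/2,116/3], descend [2, 9, 11, 15]
  N2 x:[53/2,32] y:[20,61/2] z:[94/3,112/3] -> miss, prune
  N9 x:[55/2,35] y:[47/2,30] z:[77/3,30] -> hit [55/2,30], descend [4, 7, 13]
    N4 x:[55/2,29] y:[47/2,25] z:[28,88/3] -> miss, prune
    N7 x:[34,35] y:[28,30] z:[77/3,83/3] -> miss, prune
    N13 x:[28,30] y:[28,59/2] z:[28,30] -> hit [28,59/2] leaf, test {P0@t=28}
  N11 x:[28,93/2] y:[57/2,36] z:[76/3,95/3] -> hit [57/2,95/3], descend [3, 8, 18]
    N3 x:[44,93/2] y:[69/2,36] z:[30,95/3] -> miss, prune
    N8 x:[79/2,81/2] y:[57/2,63/2] z:[76/3,26] -> miss, prune
    N18 x:[28,31] y:[32,35] z:[77/3,27] -> miss, prune
  N15 x:[57/2,44] y:[29,81/2] z:[92/3,116/3] -> hit [92/3,116/3], descend [6, 10, 12, 16]
    N6 x:[83/2,42] y:[31,32] z:[92/3,97/3] -> miss, prune
    N10 x:[83/2,44] y:[29,30] z:[31,32] -> miss, prune
    N12 x:[34,73/2] y:[61/2,32] z:[110/3,116/3] -> miss, prune
    N16 x:[57/2,61/2] y:[77/2,81/2] z:[107/3,113/3] -> miss, prune

Summary -> nodes [0, 2, 9, 4, 7, 13, 11, 3, 8, 18, 15, 6, 10, 12, 16]; box-tests=15; leaf-entries=1; first=P0

== RESULT ==
[0, 2, 9, 4, 7, 13, 11, 3, 8, 18, 15, 6, 10, 12, 16]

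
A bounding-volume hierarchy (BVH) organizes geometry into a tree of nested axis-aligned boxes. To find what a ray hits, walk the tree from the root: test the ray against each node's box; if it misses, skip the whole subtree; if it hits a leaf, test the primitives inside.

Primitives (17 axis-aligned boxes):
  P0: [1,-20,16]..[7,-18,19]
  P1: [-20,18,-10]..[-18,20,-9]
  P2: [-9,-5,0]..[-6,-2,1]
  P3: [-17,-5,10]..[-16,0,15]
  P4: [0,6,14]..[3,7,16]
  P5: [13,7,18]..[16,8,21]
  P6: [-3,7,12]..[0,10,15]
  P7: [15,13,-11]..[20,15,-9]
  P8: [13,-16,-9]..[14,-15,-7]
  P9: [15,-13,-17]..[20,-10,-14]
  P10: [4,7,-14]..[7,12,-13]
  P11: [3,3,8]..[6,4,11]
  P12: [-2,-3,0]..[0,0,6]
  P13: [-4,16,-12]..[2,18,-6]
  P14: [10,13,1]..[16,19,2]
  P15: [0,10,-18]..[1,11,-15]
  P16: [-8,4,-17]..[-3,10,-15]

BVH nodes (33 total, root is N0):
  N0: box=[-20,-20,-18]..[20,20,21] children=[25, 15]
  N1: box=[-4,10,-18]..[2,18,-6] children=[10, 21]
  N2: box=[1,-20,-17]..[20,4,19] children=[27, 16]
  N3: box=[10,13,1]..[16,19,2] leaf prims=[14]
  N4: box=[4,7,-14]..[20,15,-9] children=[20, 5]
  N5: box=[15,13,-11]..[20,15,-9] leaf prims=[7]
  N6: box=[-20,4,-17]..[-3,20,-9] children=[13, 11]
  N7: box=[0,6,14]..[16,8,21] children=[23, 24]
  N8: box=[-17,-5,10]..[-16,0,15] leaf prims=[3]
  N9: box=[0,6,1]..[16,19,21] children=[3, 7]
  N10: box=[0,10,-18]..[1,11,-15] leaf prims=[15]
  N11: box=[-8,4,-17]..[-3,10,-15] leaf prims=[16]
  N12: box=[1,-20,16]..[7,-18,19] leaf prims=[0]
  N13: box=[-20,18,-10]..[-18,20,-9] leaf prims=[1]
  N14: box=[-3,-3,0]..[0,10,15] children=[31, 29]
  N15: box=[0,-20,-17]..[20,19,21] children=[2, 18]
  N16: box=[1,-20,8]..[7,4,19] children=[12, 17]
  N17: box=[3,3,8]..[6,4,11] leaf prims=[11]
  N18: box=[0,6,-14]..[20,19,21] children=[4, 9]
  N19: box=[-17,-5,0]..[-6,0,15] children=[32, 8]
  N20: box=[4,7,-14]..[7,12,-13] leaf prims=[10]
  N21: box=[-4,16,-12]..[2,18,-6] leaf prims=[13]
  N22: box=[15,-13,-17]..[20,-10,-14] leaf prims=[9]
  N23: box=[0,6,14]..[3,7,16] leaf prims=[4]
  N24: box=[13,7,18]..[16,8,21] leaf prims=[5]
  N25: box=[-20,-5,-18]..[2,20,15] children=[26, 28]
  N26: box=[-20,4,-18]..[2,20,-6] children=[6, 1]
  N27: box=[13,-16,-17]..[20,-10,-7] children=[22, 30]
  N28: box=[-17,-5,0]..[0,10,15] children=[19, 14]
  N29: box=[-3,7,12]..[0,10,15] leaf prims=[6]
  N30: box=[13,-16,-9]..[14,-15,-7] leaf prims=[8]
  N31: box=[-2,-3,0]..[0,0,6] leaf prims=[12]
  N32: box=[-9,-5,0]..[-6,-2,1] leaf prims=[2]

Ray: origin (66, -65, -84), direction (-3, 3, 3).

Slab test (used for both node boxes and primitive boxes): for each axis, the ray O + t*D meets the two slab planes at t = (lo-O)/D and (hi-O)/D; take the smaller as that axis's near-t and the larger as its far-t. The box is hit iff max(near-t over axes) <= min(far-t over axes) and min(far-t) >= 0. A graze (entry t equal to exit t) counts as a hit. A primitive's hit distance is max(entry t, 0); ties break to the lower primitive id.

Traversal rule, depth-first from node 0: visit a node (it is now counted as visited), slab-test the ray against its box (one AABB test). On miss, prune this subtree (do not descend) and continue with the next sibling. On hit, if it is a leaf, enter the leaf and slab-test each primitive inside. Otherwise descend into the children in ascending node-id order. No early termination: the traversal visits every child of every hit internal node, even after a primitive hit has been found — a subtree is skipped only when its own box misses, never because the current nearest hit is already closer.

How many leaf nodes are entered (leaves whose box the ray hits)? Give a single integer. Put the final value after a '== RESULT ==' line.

Traverse from the root:
N0 x:[46/3,86/3] y:[15,85/3] z:[22,35] -> hit [22,85/3], descend [15, 25]
  N15 x:[46/3,22] y:[15,28] z:[67/3,35] -> miss, prune
  N25 x:[64/3,86/3] y:[20,85/3] z:[22,33] -> hit [22,85/3], descend [26, 28]
    N26 x:[64/3,86/3] y:[23,85/3] z:[22,26] -> hit [23,26], descend [1, 6]
      N1 x:[64/3,70/3] y:[25,83/3] z:[22,26] -> miss, prune
      N6 x:[23,86/3] y:[23,85/3] z:[67/3,25] -> hit [23,25], descend [11, 13]
        N11 x:[23,74/3] y:[23,25] z:[67/3,23] -> hit [23,23] leaf, test {P16@t=23}
        N13 x:[28,86/3] y:[83/3,85/3] z:[74/3,25] -> miss, prune
    N28 x:[22,83/3] y:[20,25] z:[28,33] -> miss, prune

Summary -> nodes [0, 15, 25, 26, 1, 6, 11, 13, 28]; box-tests=9; leaf-entries=1; first=P16

== RESULT ==
1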